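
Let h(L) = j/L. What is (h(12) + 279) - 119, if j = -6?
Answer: 319/2 ≈ 159.50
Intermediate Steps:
h(L) = -6/L
(h(12) + 279) - 119 = (-6/12 + 279) - 119 = (-6*1/12 + 279) - 119 = (-½ + 279) - 119 = 557/2 - 119 = 319/2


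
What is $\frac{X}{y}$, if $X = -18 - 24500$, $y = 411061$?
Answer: $- \frac{24518}{411061} \approx -0.059646$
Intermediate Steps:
$X = -24518$ ($X = -18 - 24500 = -24518$)
$\frac{X}{y} = - \frac{24518}{411061}$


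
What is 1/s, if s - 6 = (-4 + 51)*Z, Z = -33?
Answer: -1/1545 ≈ -0.00064725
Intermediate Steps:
s = -1545 (s = 6 + (-4 + 51)*(-33) = 6 + 47*(-33) = 6 - 1551 = -1545)
1/s = 1/(-1545) = -1/1545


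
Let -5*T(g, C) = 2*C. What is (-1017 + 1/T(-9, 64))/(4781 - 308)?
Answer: -130181/572544 ≈ -0.22737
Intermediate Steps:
T(g, C) = -2*C/5
(-1017 + 1/T(-9, 64))/(4781 - 308) = (-1017 + 1/(-2/5*64))/(4781 - 308) = (-1017 + 1/(-128/5))/4473 = (-1017 - 5/128)*(1/4473) = -130181/128*1/4473 = -130181/572544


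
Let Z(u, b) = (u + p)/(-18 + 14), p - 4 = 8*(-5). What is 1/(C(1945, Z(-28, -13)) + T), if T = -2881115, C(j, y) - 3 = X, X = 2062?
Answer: -1/2879050 ≈ -3.4734e-7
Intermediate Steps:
p = -36 (p = 4 + 8*(-5) = 4 - 40 = -36)
Z(u, b) = 9 - u/4 (Z(u, b) = (u - 36)/(-18 + 14) = (-36 + u)/(-4) = (-36 + u)*(-¼) = 9 - u/4)
C(j, y) = 2065 (C(j, y) = 3 + 2062 = 2065)
1/(C(1945, Z(-28, -13)) + T) = 1/(2065 - 2881115) = 1/(-2879050) = -1/2879050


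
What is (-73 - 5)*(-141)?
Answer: 10998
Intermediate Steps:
(-73 - 5)*(-141) = -78*(-141) = 10998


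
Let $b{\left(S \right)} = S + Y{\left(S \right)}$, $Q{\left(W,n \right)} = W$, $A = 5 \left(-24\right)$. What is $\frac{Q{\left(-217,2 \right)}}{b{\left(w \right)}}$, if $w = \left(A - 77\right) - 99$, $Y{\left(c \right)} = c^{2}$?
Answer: $- \frac{217}{87320} \approx -0.0024851$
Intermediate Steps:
$A = -120$
$w = -296$ ($w = \left(-120 - 77\right) - 99 = -197 - 99 = -296$)
$b{\left(S \right)} = S + S^{2}$
$\frac{Q{\left(-217,2 \right)}}{b{\left(w \right)}} = - \frac{217}{\left(-296\right) \left(1 - 296\right)} = - \frac{217}{\left(-296\right) \left(-295\right)} = - \frac{217}{87320}$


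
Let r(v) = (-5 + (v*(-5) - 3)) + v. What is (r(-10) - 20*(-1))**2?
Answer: 2704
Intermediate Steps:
r(v) = -8 - 4*v (r(v) = (-5 + (-5*v - 3)) + v = (-5 + (-3 - 5*v)) + v = (-8 - 5*v) + v = -8 - 4*v)
(r(-10) - 20*(-1))**2 = ((-8 - 4*(-10)) - 20*(-1))**2 = ((-8 + 40) + 20)**2 = (32 + 20)**2 = 52**2 = 2704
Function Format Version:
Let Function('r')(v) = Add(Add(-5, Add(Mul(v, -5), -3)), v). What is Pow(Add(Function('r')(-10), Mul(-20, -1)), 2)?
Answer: 2704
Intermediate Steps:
Function('r')(v) = Add(-8, Mul(-4, v)) (Function('r')(v) = Add(Add(-5, Add(Mul(-5, v), -3)), v) = Add(Add(-5, Add(-3, Mul(-5, v))), v) = Add(Add(-8, Mul(-5, v)), v) = Add(-8, Mul(-4, v)))
Pow(Add(Function('r')(-10), Mul(-20, -1)), 2) = Pow(Add(Add(-8, Mul(-4, -10)), Mul(-20, -1)), 2) = Pow(Add(Add(-8, 40), 20), 2) = Pow(Add(32, 20), 2) = Pow(52, 2) = 2704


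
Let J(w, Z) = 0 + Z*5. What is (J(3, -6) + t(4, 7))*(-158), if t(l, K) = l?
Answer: 4108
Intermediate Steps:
J(w, Z) = 5*Z (J(w, Z) = 0 + 5*Z = 5*Z)
(J(3, -6) + t(4, 7))*(-158) = (5*(-6) + 4)*(-158) = (-30 + 4)*(-158) = -26*(-158) = 4108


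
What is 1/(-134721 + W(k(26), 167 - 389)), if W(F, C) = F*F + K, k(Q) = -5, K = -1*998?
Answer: -1/135694 ≈ -7.3695e-6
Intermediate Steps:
K = -998
W(F, C) = -998 + F² (W(F, C) = F*F - 998 = F² - 998 = -998 + F²)
1/(-134721 + W(k(26), 167 - 389)) = 1/(-134721 + (-998 + (-5)²)) = 1/(-134721 + (-998 + 25)) = 1/(-134721 - 973) = 1/(-135694) = -1/135694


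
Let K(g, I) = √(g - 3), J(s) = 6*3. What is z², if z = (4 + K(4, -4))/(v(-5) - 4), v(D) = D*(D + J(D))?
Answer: 25/4761 ≈ 0.0052510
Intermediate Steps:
J(s) = 18
v(D) = D*(18 + D) (v(D) = D*(D + 18) = D*(18 + D))
K(g, I) = √(-3 + g)
z = -5/69 (z = (4 + √(-3 + 4))/(-5*(18 - 5) - 4) = (4 + √1)/(-5*13 - 4) = (4 + 1)/(-65 - 4) = 5/(-69) = 5*(-1/69) = -5/69 ≈ -0.072464)
z² = (-5/69)² = 25/4761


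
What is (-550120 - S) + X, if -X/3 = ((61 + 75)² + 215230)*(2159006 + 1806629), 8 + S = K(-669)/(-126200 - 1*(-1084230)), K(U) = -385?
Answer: -532782818155415975/191606 ≈ -2.7806e+12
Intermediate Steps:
S = -1532925/191606 (S = -8 - 385/(-126200 - 1*(-1084230)) = -8 - 385/(-126200 + 1084230) = -8 - 385/958030 = -8 - 385*1/958030 = -8 - 77/191606 = -1532925/191606 ≈ -8.0004)
X = -2780616018030 (X = -3*((61 + 75)² + 215230)*(2159006 + 1806629) = -3*(136² + 215230)*3965635 = -3*(18496 + 215230)*3965635 = -701178*3965635 = -3*926872006010 = -2780616018030)
(-550120 - S) + X = (-550120 - 1*(-1532925/191606)) - 2780616018030 = (-550120 + 1532925/191606) - 2780616018030 = -105404759795/191606 - 2780616018030 = -532782818155415975/191606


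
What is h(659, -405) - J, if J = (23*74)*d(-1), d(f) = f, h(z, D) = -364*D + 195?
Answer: 149317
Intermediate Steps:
h(z, D) = 195 - 364*D
J = -1702 (J = (23*74)*(-1) = 1702*(-1) = -1702)
h(659, -405) - J = (195 - 364*(-405)) - 1*(-1702) = (195 + 147420) + 1702 = 147615 + 1702 = 149317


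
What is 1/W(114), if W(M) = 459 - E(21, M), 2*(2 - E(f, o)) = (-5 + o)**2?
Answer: 2/12795 ≈ 0.00015631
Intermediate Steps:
E(f, o) = 2 - (-5 + o)**2/2
W(M) = 457 + (-5 + M)**2/2 (W(M) = 459 - (2 - (-5 + M)**2/2) = 459 + (-2 + (-5 + M)**2/2) = 457 + (-5 + M)**2/2)
1/W(114) = 1/(457 + (-5 + 114)**2/2) = 1/(457 + (1/2)*109**2) = 1/(457 + (1/2)*11881) = 1/(457 + 11881/2) = 1/(12795/2) = 2/12795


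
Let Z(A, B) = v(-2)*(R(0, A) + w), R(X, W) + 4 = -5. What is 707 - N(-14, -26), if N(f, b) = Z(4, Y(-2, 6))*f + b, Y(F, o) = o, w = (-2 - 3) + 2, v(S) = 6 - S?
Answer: -611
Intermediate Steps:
R(X, W) = -9 (R(X, W) = -4 - 5 = -9)
w = -3 (w = -5 + 2 = -3)
Z(A, B) = -96 (Z(A, B) = (6 - 1*(-2))*(-9 - 3) = (6 + 2)*(-12) = 8*(-12) = -96)
N(f, b) = b - 96*f (N(f, b) = -96*f + b = b - 96*f)
707 - N(-14, -26) = 707 - (-26 - 96*(-14)) = 707 - (-26 + 1344) = 707 - 1*1318 = 707 - 1318 = -611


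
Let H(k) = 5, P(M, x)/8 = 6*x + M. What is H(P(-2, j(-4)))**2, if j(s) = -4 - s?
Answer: 25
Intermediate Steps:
P(M, x) = 8*M + 48*x (P(M, x) = 8*(6*x + M) = 8*(M + 6*x) = 8*M + 48*x)
H(P(-2, j(-4)))**2 = 5**2 = 25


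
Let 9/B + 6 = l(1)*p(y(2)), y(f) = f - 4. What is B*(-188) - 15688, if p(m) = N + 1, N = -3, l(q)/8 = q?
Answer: -171722/11 ≈ -15611.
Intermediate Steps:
l(q) = 8*q
y(f) = -4 + f
p(m) = -2 (p(m) = -3 + 1 = -2)
B = -9/22 (B = 9/(-6 + (8*1)*(-2)) = 9/(-6 + 8*(-2)) = 9/(-6 - 16) = 9/(-22) = 9*(-1/22) = -9/22 ≈ -0.40909)
B*(-188) - 15688 = -9/22*(-188) - 15688 = 846/11 - 15688 = -171722/11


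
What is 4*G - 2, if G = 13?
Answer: 50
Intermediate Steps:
4*G - 2 = 4*13 - 2 = 52 - 2 = 50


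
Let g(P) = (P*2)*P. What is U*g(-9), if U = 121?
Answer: 19602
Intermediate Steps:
g(P) = 2*P² (g(P) = (2*P)*P = 2*P²)
U*g(-9) = 121*(2*(-9)²) = 121*(2*81) = 121*162 = 19602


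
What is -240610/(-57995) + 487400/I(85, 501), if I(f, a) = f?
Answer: 1131488594/197183 ≈ 5738.3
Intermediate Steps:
-240610/(-57995) + 487400/I(85, 501) = -240610/(-57995) + 487400/85 = -240610*(-1/57995) + 487400*(1/85) = 48122/11599 + 97480/17 = 1131488594/197183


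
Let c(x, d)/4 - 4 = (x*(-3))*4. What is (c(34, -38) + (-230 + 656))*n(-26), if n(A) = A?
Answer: 30940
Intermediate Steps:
c(x, d) = 16 - 48*x (c(x, d) = 16 + 4*((x*(-3))*4) = 16 + 4*(-3*x*4) = 16 + 4*(-12*x) = 16 - 48*x)
(c(34, -38) + (-230 + 656))*n(-26) = ((16 - 48*34) + (-230 + 656))*(-26) = ((16 - 1632) + 426)*(-26) = (-1616 + 426)*(-26) = -1190*(-26) = 30940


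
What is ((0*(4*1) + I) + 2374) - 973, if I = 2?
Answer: 1403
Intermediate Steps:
((0*(4*1) + I) + 2374) - 973 = ((0*(4*1) + 2) + 2374) - 973 = ((0*4 + 2) + 2374) - 973 = ((0 + 2) + 2374) - 973 = (2 + 2374) - 973 = 2376 - 973 = 1403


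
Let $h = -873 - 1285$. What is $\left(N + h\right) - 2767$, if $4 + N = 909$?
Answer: $-4020$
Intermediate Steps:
$N = 905$ ($N = -4 + 909 = 905$)
$h = -2158$ ($h = -873 - 1285 = -2158$)
$\left(N + h\right) - 2767 = \left(905 - 2158\right) - 2767 = -1253 - 2767 = -4020$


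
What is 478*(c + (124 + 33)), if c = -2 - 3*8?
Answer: 62618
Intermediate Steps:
c = -26 (c = -2 - 24 = -26)
478*(c + (124 + 33)) = 478*(-26 + (124 + 33)) = 478*(-26 + 157) = 478*131 = 62618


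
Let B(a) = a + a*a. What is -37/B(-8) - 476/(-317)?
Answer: 14927/17752 ≈ 0.84086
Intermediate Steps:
B(a) = a + a²
-37/B(-8) - 476/(-317) = -37*(-1/(8*(1 - 8))) - 476/(-317) = -37/((-8*(-7))) - 476*(-1/317) = -37/56 + 476/317 = 14927/17752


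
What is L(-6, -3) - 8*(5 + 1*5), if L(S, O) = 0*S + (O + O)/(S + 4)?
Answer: -77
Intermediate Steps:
L(S, O) = 2*O/(4 + S) (L(S, O) = 0 + (2*O)/(4 + S) = 0 + 2*O/(4 + S) = 2*O/(4 + S))
L(-6, -3) - 8*(5 + 1*5) = 2*(-3)/(4 - 6) - 8*(5 + 1*5) = 2*(-3)/(-2) - 8*(5 + 5) = 2*(-3)*(-½) - 8*10 = 3 - 80 = -77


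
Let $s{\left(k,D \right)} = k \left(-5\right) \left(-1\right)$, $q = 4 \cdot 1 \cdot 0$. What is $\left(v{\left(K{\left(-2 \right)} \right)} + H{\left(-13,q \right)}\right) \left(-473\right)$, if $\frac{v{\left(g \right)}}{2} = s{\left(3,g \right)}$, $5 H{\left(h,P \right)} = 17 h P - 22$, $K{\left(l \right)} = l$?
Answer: $- \frac{60544}{5} \approx -12109.0$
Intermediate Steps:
$q = 0$ ($q = 4 \cdot 0 = 0$)
$s{\left(k,D \right)} = 5 k$ ($s{\left(k,D \right)} = - 5 k \left(-1\right) = 5 k$)
$H{\left(h,P \right)} = - \frac{22}{5} + \frac{17 P h}{5}$ ($H{\left(h,P \right)} = \frac{17 h P - 22}{5} = \frac{17 P h - 22}{5} = \frac{-22 + 17 P h}{5} = - \frac{22}{5} + \frac{17 P h}{5}$)
$v{\left(g \right)} = 30$ ($v{\left(g \right)} = 2 \cdot 5 \cdot 3 = 2 \cdot 15 = 30$)
$\left(v{\left(K{\left(-2 \right)} \right)} + H{\left(-13,q \right)}\right) \left(-473\right) = \left(30 - \left(\frac{22}{5} + 0 \left(-13\right)\right)\right) \left(-473\right) = \left(30 + \left(- \frac{22}{5} + 0\right)\right) \left(-473\right) = \left(30 - \frac{22}{5}\right) \left(-473\right) = \frac{128}{5} \left(-473\right) = - \frac{60544}{5}$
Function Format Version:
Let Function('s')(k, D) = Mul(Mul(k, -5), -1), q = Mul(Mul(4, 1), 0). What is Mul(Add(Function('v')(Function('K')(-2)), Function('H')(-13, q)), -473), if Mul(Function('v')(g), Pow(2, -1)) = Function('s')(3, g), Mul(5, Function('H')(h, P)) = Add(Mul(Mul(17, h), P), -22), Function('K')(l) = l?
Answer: Rational(-60544, 5) ≈ -12109.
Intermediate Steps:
q = 0 (q = Mul(4, 0) = 0)
Function('s')(k, D) = Mul(5, k) (Function('s')(k, D) = Mul(Mul(-5, k), -1) = Mul(5, k))
Function('H')(h, P) = Add(Rational(-22, 5), Mul(Rational(17, 5), P, h)) (Function('H')(h, P) = Mul(Rational(1, 5), Add(Mul(Mul(17, h), P), -22)) = Mul(Rational(1, 5), Add(Mul(17, P, h), -22)) = Mul(Rational(1, 5), Add(-22, Mul(17, P, h))) = Add(Rational(-22, 5), Mul(Rational(17, 5), P, h)))
Function('v')(g) = 30 (Function('v')(g) = Mul(2, Mul(5, 3)) = Mul(2, 15) = 30)
Mul(Add(Function('v')(Function('K')(-2)), Function('H')(-13, q)), -473) = Mul(Add(30, Add(Rational(-22, 5), Mul(Rational(17, 5), 0, -13))), -473) = Mul(Add(30, Add(Rational(-22, 5), 0)), -473) = Mul(Add(30, Rational(-22, 5)), -473) = Mul(Rational(128, 5), -473) = Rational(-60544, 5)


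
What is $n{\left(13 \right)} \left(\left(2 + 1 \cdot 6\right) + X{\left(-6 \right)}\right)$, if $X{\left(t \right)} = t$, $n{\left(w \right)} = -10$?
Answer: $-20$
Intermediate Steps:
$n{\left(13 \right)} \left(\left(2 + 1 \cdot 6\right) + X{\left(-6 \right)}\right) = - 10 \left(\left(2 + 1 \cdot 6\right) - 6\right) = - 10 \left(\left(2 + 6\right) - 6\right) = - 10 \left(8 - 6\right) = \left(-10\right) 2 = -20$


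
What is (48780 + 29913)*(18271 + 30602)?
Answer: 3845962989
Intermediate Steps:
(48780 + 29913)*(18271 + 30602) = 78693*48873 = 3845962989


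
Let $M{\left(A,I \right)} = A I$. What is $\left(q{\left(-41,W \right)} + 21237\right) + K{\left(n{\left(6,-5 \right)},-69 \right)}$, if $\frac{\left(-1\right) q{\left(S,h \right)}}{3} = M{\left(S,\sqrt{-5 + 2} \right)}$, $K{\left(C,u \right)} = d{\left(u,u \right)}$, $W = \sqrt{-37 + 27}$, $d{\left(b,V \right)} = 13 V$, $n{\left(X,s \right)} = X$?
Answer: $20340 + 123 i \sqrt{3} \approx 20340.0 + 213.04 i$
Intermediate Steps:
$W = i \sqrt{10}$ ($W = \sqrt{-10} = i \sqrt{10} \approx 3.1623 i$)
$K{\left(C,u \right)} = 13 u$
$q{\left(S,h \right)} = - 3 i S \sqrt{3}$ ($q{\left(S,h \right)} = - 3 S \sqrt{-5 + 2} = - 3 S \sqrt{-3} = - 3 S i \sqrt{3} = - 3 i S \sqrt{3}$)
$\left(q{\left(-41,W \right)} + 21237\right) + K{\left(n{\left(6,-5 \right)},-69 \right)} = \left(\left(-3\right) i \left(-41\right) \sqrt{3} + 21237\right) + 13 \left(-69\right) = \left(123 i \sqrt{3} + 21237\right) - 897 = \left(21237 + 123 i \sqrt{3}\right) - 897 = 20340 + 123 i \sqrt{3}$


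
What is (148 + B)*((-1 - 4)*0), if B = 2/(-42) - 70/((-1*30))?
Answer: 0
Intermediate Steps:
B = 16/7 (B = 2*(-1/42) - 70/(-30) = -1/21 - 70*(-1/30) = -1/21 + 7/3 = 16/7 ≈ 2.2857)
(148 + B)*((-1 - 4)*0) = (148 + 16/7)*((-1 - 4)*0) = 1052*(-5*0)/7 = (1052/7)*0 = 0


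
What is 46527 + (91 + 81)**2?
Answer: 76111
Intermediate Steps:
46527 + (91 + 81)**2 = 46527 + 172**2 = 46527 + 29584 = 76111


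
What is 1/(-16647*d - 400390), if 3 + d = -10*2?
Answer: -1/17509 ≈ -5.7113e-5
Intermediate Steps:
d = -23 (d = -3 - 10*2 = -3 - 20 = -23)
1/(-16647*d - 400390) = 1/(-16647*(-23) - 400390) = 1/(382881 - 400390) = 1/(-17509) = -1/17509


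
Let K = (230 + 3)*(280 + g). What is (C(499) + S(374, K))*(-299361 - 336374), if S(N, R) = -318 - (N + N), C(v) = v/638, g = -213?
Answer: 432051227615/638 ≈ 6.7720e+8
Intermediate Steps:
K = 15611 (K = (230 + 3)*(280 - 213) = 233*67 = 15611)
C(v) = v/638 (C(v) = v*(1/638) = v/638)
S(N, R) = -318 - 2*N
(C(499) + S(374, K))*(-299361 - 336374) = ((1/638)*499 + (-318 - 2*374))*(-299361 - 336374) = (499/638 + (-318 - 748))*(-635735) = (499/638 - 1066)*(-635735) = -679609/638*(-635735) = 432051227615/638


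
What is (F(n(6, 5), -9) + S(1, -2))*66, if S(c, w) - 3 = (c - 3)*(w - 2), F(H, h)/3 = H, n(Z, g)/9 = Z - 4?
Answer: 4290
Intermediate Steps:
n(Z, g) = -36 + 9*Z (n(Z, g) = 9*(Z - 4) = 9*(-4 + Z) = -36 + 9*Z)
F(H, h) = 3*H
S(c, w) = 3 + (-3 + c)*(-2 + w) (S(c, w) = 3 + (c - 3)*(w - 2) = 3 + (-3 + c)*(-2 + w))
(F(n(6, 5), -9) + S(1, -2))*66 = (3*(-36 + 9*6) + (9 - 3*(-2) - 2*1 + 1*(-2)))*66 = (3*(-36 + 54) + (9 + 6 - 2 - 2))*66 = (3*18 + 11)*66 = (54 + 11)*66 = 65*66 = 4290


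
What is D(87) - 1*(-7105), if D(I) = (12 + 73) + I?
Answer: 7277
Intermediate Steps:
D(I) = 85 + I
D(87) - 1*(-7105) = (85 + 87) - 1*(-7105) = 172 + 7105 = 7277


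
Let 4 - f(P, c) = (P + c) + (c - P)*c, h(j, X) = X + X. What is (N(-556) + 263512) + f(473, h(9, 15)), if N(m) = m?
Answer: 275747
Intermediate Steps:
h(j, X) = 2*X
f(P, c) = 4 - P - c - c*(c - P) (f(P, c) = 4 - ((P + c) + (c - P)*c) = 4 - ((P + c) + c*(c - P)) = 4 - (P + c + c*(c - P)) = 4 + (-P - c - c*(c - P)) = 4 - P - c - c*(c - P))
(N(-556) + 263512) + f(473, h(9, 15)) = (-556 + 263512) + (4 - 1*473 - 2*15 - (2*15)**2 + 473*(2*15)) = 262956 + (4 - 473 - 1*30 - 1*30**2 + 473*30) = 262956 + (4 - 473 - 30 - 1*900 + 14190) = 262956 + (4 - 473 - 30 - 900 + 14190) = 262956 + 12791 = 275747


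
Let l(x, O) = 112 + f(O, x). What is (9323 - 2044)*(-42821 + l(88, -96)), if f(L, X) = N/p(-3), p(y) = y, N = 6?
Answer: -310893369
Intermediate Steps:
f(L, X) = -2 (f(L, X) = 6/(-3) = 6*(-1/3) = -2)
l(x, O) = 110 (l(x, O) = 112 - 2 = 110)
(9323 - 2044)*(-42821 + l(88, -96)) = (9323 - 2044)*(-42821 + 110) = 7279*(-42711) = -310893369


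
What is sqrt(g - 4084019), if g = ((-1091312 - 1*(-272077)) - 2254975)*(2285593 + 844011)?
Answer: I*sqrt(9621063996859) ≈ 3.1018e+6*I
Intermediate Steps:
g = -9621059912840 (g = ((-1091312 + 272077) - 2254975)*3129604 = (-819235 - 2254975)*3129604 = -3074210*3129604 = -9621059912840)
sqrt(g - 4084019) = sqrt(-9621059912840 - 4084019) = sqrt(-9621063996859) = I*sqrt(9621063996859)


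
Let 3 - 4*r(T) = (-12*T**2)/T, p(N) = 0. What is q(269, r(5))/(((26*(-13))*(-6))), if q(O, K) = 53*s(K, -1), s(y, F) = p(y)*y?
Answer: 0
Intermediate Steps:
r(T) = 3/4 + 3*T (r(T) = 3/4 - (-12*T**2)/(4*T) = 3/4 - (-3)*T = 3/4 + 3*T)
s(y, F) = 0 (s(y, F) = 0*y = 0)
q(O, K) = 0 (q(O, K) = 53*0 = 0)
q(269, r(5))/(((26*(-13))*(-6))) = 0/(((26*(-13))*(-6))) = 0/((-338*(-6))) = 0/2028 = 0*(1/2028) = 0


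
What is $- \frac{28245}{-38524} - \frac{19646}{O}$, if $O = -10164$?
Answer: $\frac{23725561}{8899044} \approx 2.6661$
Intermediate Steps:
$- \frac{28245}{-38524} - \frac{19646}{O} = - \frac{28245}{-38524} - \frac{19646}{-10164} = \left(-28245\right) \left(- \frac{1}{38524}\right) - - \frac{893}{462} = \frac{28245}{38524} + \frac{893}{462} = \frac{23725561}{8899044}$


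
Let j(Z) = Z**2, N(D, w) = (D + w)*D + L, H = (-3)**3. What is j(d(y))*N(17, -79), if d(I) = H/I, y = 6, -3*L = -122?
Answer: -20520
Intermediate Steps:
L = 122/3 (L = -1/3*(-122) = 122/3 ≈ 40.667)
H = -27
N(D, w) = 122/3 + D*(D + w) (N(D, w) = (D + w)*D + 122/3 = D*(D + w) + 122/3 = 122/3 + D*(D + w))
d(I) = -27/I
j(d(y))*N(17, -79) = (-27/6)**2*(122/3 + 17**2 + 17*(-79)) = (-27*1/6)**2*(122/3 + 289 - 1343) = (-9/2)**2*(-3040/3) = (81/4)*(-3040/3) = -20520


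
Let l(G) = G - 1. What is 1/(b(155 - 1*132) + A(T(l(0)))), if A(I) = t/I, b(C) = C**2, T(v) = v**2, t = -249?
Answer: 1/280 ≈ 0.0035714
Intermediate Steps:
l(G) = -1 + G
A(I) = -249/I
1/(b(155 - 1*132) + A(T(l(0)))) = 1/((155 - 1*132)**2 - 249/(-1 + 0)**2) = 1/((155 - 132)**2 - 249/((-1)**2)) = 1/(23**2 - 249/1) = 1/(529 - 249*1) = 1/(529 - 249) = 1/280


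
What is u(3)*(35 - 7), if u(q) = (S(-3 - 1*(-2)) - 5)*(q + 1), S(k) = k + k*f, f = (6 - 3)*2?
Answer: -1344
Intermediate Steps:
f = 6 (f = 3*2 = 6)
S(k) = 7*k (S(k) = k + k*6 = k + 6*k = 7*k)
u(q) = -12 - 12*q (u(q) = (7*(-3 - 1*(-2)) - 5)*(q + 1) = (7*(-3 + 2) - 5)*(1 + q) = (7*(-1) - 5)*(1 + q) = (-7 - 5)*(1 + q) = -12*(1 + q) = -12 - 12*q)
u(3)*(35 - 7) = (-12 - 12*3)*(35 - 7) = (-12 - 36)*28 = -48*28 = -1344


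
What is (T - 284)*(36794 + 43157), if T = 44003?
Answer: 3495377769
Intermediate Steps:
(T - 284)*(36794 + 43157) = (44003 - 284)*(36794 + 43157) = 43719*79951 = 3495377769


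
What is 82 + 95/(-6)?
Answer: 397/6 ≈ 66.167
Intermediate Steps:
82 + 95/(-6) = 82 + 95*(-1/6) = 82 - 95/6 = 397/6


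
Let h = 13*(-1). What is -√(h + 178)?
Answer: -√165 ≈ -12.845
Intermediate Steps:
h = -13
-√(h + 178) = -√(-13 + 178) = -√165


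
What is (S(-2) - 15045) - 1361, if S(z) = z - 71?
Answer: -16479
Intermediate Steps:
S(z) = -71 + z
(S(-2) - 15045) - 1361 = ((-71 - 2) - 15045) - 1361 = (-73 - 15045) - 1361 = -15118 - 1361 = -16479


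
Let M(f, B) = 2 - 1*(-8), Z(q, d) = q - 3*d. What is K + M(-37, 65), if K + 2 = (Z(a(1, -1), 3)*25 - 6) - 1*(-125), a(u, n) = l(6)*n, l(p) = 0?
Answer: -98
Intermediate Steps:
a(u, n) = 0 (a(u, n) = 0*n = 0)
M(f, B) = 10 (M(f, B) = 2 + 8 = 10)
K = -108 (K = -2 + (((0 - 3*3)*25 - 6) - 1*(-125)) = -2 + (((0 - 9)*25 - 6) + 125) = -2 + ((-9*25 - 6) + 125) = -2 + ((-225 - 6) + 125) = -2 + (-231 + 125) = -2 - 106 = -108)
K + M(-37, 65) = -108 + 10 = -98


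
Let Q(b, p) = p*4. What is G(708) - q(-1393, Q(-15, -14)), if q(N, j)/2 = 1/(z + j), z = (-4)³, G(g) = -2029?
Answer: -121739/60 ≈ -2029.0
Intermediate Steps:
z = -64
Q(b, p) = 4*p
q(N, j) = 2/(-64 + j)
G(708) - q(-1393, Q(-15, -14)) = -2029 - 2/(-64 + 4*(-14)) = -2029 - 2/(-64 - 56) = -2029 - 2/(-120) = -2029 - 2*(-1)/120 = -2029 - 1*(-1/60) = -2029 + 1/60 = -121739/60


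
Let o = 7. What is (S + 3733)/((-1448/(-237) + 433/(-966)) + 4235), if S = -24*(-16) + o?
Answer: 314718936/323621839 ≈ 0.97249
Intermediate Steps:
S = 391 (S = -24*(-16) + 7 = 384 + 7 = 391)
(S + 3733)/((-1448/(-237) + 433/(-966)) + 4235) = (391 + 3733)/((-1448/(-237) + 433/(-966)) + 4235) = 4124/((-1448*(-1/237) + 433*(-1/966)) + 4235) = 4124/((1448/237 - 433/966) + 4235) = 4124/(432049/76314 + 4235) = 4124/(323621839/76314) = 4124*(76314/323621839) = 314718936/323621839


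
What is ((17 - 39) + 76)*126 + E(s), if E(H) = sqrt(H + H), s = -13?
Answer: 6804 + I*sqrt(26) ≈ 6804.0 + 5.099*I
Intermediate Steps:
E(H) = sqrt(2)*sqrt(H) (E(H) = sqrt(2*H) = sqrt(2)*sqrt(H))
((17 - 39) + 76)*126 + E(s) = ((17 - 39) + 76)*126 + sqrt(2)*sqrt(-13) = (-22 + 76)*126 + sqrt(2)*(I*sqrt(13)) = 54*126 + I*sqrt(26) = 6804 + I*sqrt(26)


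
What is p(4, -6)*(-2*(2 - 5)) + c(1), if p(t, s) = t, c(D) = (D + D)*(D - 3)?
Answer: 20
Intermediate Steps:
c(D) = 2*D*(-3 + D) (c(D) = (2*D)*(-3 + D) = 2*D*(-3 + D))
p(4, -6)*(-2*(2 - 5)) + c(1) = 4*(-2*(2 - 5)) + 2*1*(-3 + 1) = 4*(-2*(-3)) + 2*1*(-2) = 4*6 - 4 = 24 - 4 = 20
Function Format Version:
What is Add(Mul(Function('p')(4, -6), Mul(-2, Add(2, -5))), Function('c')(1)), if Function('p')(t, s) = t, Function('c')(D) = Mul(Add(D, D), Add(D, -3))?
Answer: 20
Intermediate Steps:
Function('c')(D) = Mul(2, D, Add(-3, D)) (Function('c')(D) = Mul(Mul(2, D), Add(-3, D)) = Mul(2, D, Add(-3, D)))
Add(Mul(Function('p')(4, -6), Mul(-2, Add(2, -5))), Function('c')(1)) = Add(Mul(4, Mul(-2, Add(2, -5))), Mul(2, 1, Add(-3, 1))) = Add(Mul(4, Mul(-2, -3)), Mul(2, 1, -2)) = Add(Mul(4, 6), -4) = Add(24, -4) = 20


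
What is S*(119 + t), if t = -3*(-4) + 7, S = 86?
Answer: 11868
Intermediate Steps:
t = 19 (t = 12 + 7 = 19)
S*(119 + t) = 86*(119 + 19) = 86*138 = 11868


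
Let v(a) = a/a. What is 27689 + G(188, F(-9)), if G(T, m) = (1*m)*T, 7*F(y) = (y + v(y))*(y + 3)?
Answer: 202847/7 ≈ 28978.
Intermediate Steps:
v(a) = 1
F(y) = (1 + y)*(3 + y)/7 (F(y) = ((y + 1)*(y + 3))/7 = ((1 + y)*(3 + y))/7 = (1 + y)*(3 + y)/7)
G(T, m) = T*m (G(T, m) = m*T = T*m)
27689 + G(188, F(-9)) = 27689 + 188*(3/7 + (⅐)*(-9)² + (4/7)*(-9)) = 27689 + 188*(3/7 + (⅐)*81 - 36/7) = 27689 + 188*(3/7 + 81/7 - 36/7) = 27689 + 188*(48/7) = 27689 + 9024/7 = 202847/7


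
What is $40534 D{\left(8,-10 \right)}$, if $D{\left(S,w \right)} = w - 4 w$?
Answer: $1216020$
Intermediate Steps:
$D{\left(S,w \right)} = - 3 w$
$40534 D{\left(8,-10 \right)} = 40534 \left(\left(-3\right) \left(-10\right)\right) = 40534 \cdot 30 = 1216020$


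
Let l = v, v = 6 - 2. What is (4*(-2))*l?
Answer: -32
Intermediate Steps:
v = 4
l = 4
(4*(-2))*l = (4*(-2))*4 = -8*4 = -32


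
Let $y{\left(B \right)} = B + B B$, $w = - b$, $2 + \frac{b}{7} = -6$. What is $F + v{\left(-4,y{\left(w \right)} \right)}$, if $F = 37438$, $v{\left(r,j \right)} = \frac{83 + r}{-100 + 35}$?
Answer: $\frac{2433391}{65} \approx 37437.0$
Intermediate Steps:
$b = -56$ ($b = -14 + 7 \left(-6\right) = -14 - 42 = -56$)
$w = 56$ ($w = \left(-1\right) \left(-56\right) = 56$)
$y{\left(B \right)} = B + B^{2}$
$v{\left(r,j \right)} = - \frac{83}{65} - \frac{r}{65}$ ($v{\left(r,j \right)} = \frac{83 + r}{-65} = \left(83 + r\right) \left(- \frac{1}{65}\right) = - \frac{83}{65} - \frac{r}{65}$)
$F + v{\left(-4,y{\left(w \right)} \right)} = 37438 - \frac{79}{65} = \frac{2433391}{65}$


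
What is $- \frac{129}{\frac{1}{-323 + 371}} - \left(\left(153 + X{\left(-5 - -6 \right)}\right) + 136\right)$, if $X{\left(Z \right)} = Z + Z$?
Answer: $-6483$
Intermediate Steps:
$X{\left(Z \right)} = 2 Z$
$- \frac{129}{\frac{1}{-323 + 371}} - \left(\left(153 + X{\left(-5 - -6 \right)}\right) + 136\right) = - \frac{129}{\frac{1}{-323 + 371}} - \left(\left(153 + 2 \left(-5 - -6\right)\right) + 136\right) = - \frac{129}{\frac{1}{48}} - \left(\left(153 + 2 \left(-5 + 6\right)\right) + 136\right) = - 129 \frac{1}{\frac{1}{48}} - \left(\left(153 + 2 \cdot 1\right) + 136\right) = \left(-129\right) 48 - \left(\left(153 + 2\right) + 136\right) = -6192 - \left(155 + 136\right) = -6192 - 291 = -6483$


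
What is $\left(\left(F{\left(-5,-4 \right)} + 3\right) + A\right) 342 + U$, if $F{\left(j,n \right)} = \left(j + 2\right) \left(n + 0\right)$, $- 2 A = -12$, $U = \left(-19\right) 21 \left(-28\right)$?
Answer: $18354$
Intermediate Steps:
$U = 11172$ ($U = \left(-399\right) \left(-28\right) = 11172$)
$A = 6$ ($A = \left(- \frac{1}{2}\right) \left(-12\right) = 6$)
$F{\left(j,n \right)} = n \left(2 + j\right)$ ($F{\left(j,n \right)} = \left(2 + j\right) n = n \left(2 + j\right)$)
$\left(\left(F{\left(-5,-4 \right)} + 3\right) + A\right) 342 + U = \left(\left(- 4 \left(2 - 5\right) + 3\right) + 6\right) 342 + 11172 = \left(\left(\left(-4\right) \left(-3\right) + 3\right) + 6\right) 342 + 11172 = \left(\left(12 + 3\right) + 6\right) 342 + 11172 = \left(15 + 6\right) 342 + 11172 = 21 \cdot 342 + 11172 = 7182 + 11172 = 18354$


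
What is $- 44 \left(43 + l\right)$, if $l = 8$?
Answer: $-2244$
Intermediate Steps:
$- 44 \left(43 + l\right) = - 44 \left(43 + 8\right) = \left(-44\right) 51 = -2244$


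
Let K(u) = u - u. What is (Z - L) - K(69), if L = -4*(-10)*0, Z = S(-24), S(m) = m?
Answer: -24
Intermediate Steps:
Z = -24
K(u) = 0
L = 0 (L = 40*0 = 0)
(Z - L) - K(69) = (-24 - 1*0) - 1*0 = (-24 + 0) + 0 = -24 + 0 = -24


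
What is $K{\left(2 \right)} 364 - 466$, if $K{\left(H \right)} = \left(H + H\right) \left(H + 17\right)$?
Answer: $27198$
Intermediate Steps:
$K{\left(H \right)} = 2 H \left(17 + H\right)$
$K{\left(2 \right)} 364 - 466 = 2 \cdot 2 \left(17 + 2\right) 364 - 466 = 2 \cdot 2 \cdot 19 \cdot 364 - 466 = 76 \cdot 364 - 466 = 27664 - 466 = 27198$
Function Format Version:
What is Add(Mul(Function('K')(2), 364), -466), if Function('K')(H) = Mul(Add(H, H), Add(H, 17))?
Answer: 27198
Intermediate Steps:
Function('K')(H) = Mul(2, H, Add(17, H)) (Function('K')(H) = Mul(Mul(2, H), Add(17, H)) = Mul(2, H, Add(17, H)))
Add(Mul(Function('K')(2), 364), -466) = Add(Mul(Mul(2, 2, Add(17, 2)), 364), -466) = Add(Mul(Mul(2, 2, 19), 364), -466) = Add(Mul(76, 364), -466) = Add(27664, -466) = 27198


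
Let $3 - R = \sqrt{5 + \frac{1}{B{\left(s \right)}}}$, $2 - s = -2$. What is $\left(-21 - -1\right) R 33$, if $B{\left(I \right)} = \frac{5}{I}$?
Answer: $-1980 + 132 \sqrt{145} \approx -390.51$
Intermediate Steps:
$s = 4$ ($s = 2 - -2 = 2 + 2 = 4$)
$R = 3 - \frac{\sqrt{145}}{5}$ ($R = 3 - \sqrt{5 + \frac{1}{5 \cdot \frac{1}{4}}} = 3 - \sqrt{5 + \frac{1}{\frac{5}{4}}} = 3 - \sqrt{5 + \frac{4}{5}} = 3 - \sqrt{\frac{29}{5}} = 3 - \frac{\sqrt{145}}{5} \approx 0.59168$)
$\left(-21 - -1\right) R 33 = \left(-21 - -1\right) \left(3 - \frac{\sqrt{145}}{5}\right) 33 = \left(-21 + 1\right) \left(3 - \frac{\sqrt{145}}{5}\right) 33 = - 20 \left(3 - \frac{\sqrt{145}}{5}\right) 33 = \left(-60 + 4 \sqrt{145}\right) 33 = -1980 + 132 \sqrt{145}$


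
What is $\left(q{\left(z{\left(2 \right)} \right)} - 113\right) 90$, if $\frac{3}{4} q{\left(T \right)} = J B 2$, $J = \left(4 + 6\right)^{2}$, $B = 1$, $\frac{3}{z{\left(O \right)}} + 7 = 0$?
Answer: $13830$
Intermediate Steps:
$z{\left(O \right)} = - \frac{3}{7}$ ($z{\left(O \right)} = \frac{3}{-7 + 0} = \frac{3}{-7} = 3 \left(- \frac{1}{7}\right) = - \frac{3}{7}$)
$J = 100$ ($J = 10^{2} = 100$)
$q{\left(T \right)} = \frac{800}{3}$ ($q{\left(T \right)} = \frac{4 \cdot 100 \cdot 1 \cdot 2}{3} = \frac{4 \cdot 100 \cdot 2}{3} = \frac{4}{3} \cdot 200 = \frac{800}{3}$)
$\left(q{\left(z{\left(2 \right)} \right)} - 113\right) 90 = \left(\frac{800}{3} - 113\right) 90 = \frac{461}{3} \cdot 90 = 13830$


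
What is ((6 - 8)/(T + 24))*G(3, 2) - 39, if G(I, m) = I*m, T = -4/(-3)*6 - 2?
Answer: -197/5 ≈ -39.400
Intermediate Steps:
T = 6 (T = -4*(-⅓)*6 - 2 = (4/3)*6 - 2 = 8 - 2 = 6)
((6 - 8)/(T + 24))*G(3, 2) - 39 = ((6 - 8)/(6 + 24))*(3*2) - 39 = -2/30*6 - 39 = -2*1/30*6 - 39 = -1/15*6 - 39 = -⅖ - 39 = -197/5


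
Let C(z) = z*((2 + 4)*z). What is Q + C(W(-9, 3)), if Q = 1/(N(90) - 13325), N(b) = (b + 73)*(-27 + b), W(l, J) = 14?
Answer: 3593855/3056 ≈ 1176.0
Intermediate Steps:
N(b) = (-27 + b)*(73 + b) (N(b) = (73 + b)*(-27 + b) = (-27 + b)*(73 + b))
C(z) = 6*z**2 (C(z) = z*(6*z) = 6*z**2)
Q = -1/3056 (Q = 1/((-1971 + 90**2 + 46*90) - 13325) = 1/((-1971 + 8100 + 4140) - 13325) = 1/(10269 - 13325) = 1/(-3056) = -1/3056 ≈ -0.00032723)
Q + C(W(-9, 3)) = -1/3056 + 6*14**2 = -1/3056 + 6*196 = -1/3056 + 1176 = 3593855/3056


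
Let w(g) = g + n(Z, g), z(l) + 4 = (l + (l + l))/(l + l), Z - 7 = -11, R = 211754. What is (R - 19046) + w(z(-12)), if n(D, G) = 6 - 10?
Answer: 385403/2 ≈ 1.9270e+5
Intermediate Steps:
Z = -4 (Z = 7 - 11 = -4)
n(D, G) = -4
z(l) = -5/2 (z(l) = -4 + (l + (l + l))/(l + l) = -4 + (l + 2*l)/((2*l)) = -4 + (3*l)*(1/(2*l)) = -4 + 3/2 = -5/2)
w(g) = -4 + g (w(g) = g - 4 = -4 + g)
(R - 19046) + w(z(-12)) = (211754 - 19046) + (-4 - 5/2) = 192708 - 13/2 = 385403/2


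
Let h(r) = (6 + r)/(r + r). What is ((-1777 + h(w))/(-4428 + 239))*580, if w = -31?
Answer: 31943210/129859 ≈ 245.98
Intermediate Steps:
h(r) = (6 + r)/(2*r) (h(r) = (6 + r)/((2*r)) = (6 + r)*(1/(2*r)) = (6 + r)/(2*r))
((-1777 + h(w))/(-4428 + 239))*580 = ((-1777 + (½)*(6 - 31)/(-31))/(-4428 + 239))*580 = ((-1777 + (½)*(-1/31)*(-25))/(-4189))*580 = ((-1777 + 25/62)*(-1/4189))*580 = -110149/62*(-1/4189)*580 = (110149/259718)*580 = 31943210/129859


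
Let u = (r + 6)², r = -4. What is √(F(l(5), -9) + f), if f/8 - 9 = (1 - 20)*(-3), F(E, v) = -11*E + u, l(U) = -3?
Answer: √565 ≈ 23.770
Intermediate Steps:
u = 4 (u = (-4 + 6)² = 2² = 4)
F(E, v) = 4 - 11*E (F(E, v) = -11*E + 4 = 4 - 11*E)
f = 528 (f = 72 + 8*((1 - 20)*(-3)) = 72 + 8*(-19*(-3)) = 72 + 8*57 = 72 + 456 = 528)
√(F(l(5), -9) + f) = √((4 - 11*(-3)) + 528) = √((4 + 33) + 528) = √(37 + 528) = √565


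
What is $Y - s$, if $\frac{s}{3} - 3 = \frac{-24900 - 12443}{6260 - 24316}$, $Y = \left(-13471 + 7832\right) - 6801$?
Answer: $- \frac{224891173}{18056} \approx -12455.0$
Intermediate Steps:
$Y = -12440$ ($Y = -5639 - 6801 = -12440$)
$s = \frac{274533}{18056}$ ($s = 9 + 3 \frac{-24900 - 12443}{6260 - 24316} = 9 + 3 \left(- \frac{37343}{-18056}\right) = 9 + 3 \left(\left(-37343\right) \left(- \frac{1}{18056}\right)\right) = 9 + 3 \cdot \frac{37343}{18056} = 9 + \frac{112029}{18056} = \frac{274533}{18056} \approx 15.205$)
$Y - s = -12440 - \frac{274533}{18056} = - \frac{224891173}{18056}$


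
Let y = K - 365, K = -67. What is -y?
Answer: 432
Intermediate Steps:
y = -432 (y = -67 - 365 = -432)
-y = -1*(-432) = 432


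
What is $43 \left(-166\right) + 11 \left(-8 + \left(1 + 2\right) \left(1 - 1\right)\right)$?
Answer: $-7226$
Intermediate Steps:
$43 \left(-166\right) + 11 \left(-8 + \left(1 + 2\right) \left(1 - 1\right)\right) = -7138 + 11 \left(-8 + 3 \cdot 0\right) = -7138 + 11 \left(-8 + 0\right) = -7138 + 11 \left(-8\right) = -7138 - 88 = -7226$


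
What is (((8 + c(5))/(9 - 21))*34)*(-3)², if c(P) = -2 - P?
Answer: -51/2 ≈ -25.500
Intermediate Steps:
(((8 + c(5))/(9 - 21))*34)*(-3)² = (((8 + (-2 - 1*5))/(9 - 21))*34)*(-3)² = (((8 + (-2 - 5))/(-12))*34)*9 = (((8 - 7)*(-1/12))*34)*9 = ((1*(-1/12))*34)*9 = -1/12*34*9 = -17/6*9 = -51/2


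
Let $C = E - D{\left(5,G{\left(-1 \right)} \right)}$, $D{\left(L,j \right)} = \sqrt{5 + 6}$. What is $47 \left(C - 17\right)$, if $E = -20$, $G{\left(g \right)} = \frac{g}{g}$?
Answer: $-1739 - 47 \sqrt{11} \approx -1894.9$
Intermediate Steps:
$G{\left(g \right)} = 1$
$D{\left(L,j \right)} = \sqrt{11}$
$C = -20 - \sqrt{11} \approx -23.317$
$47 \left(C - 17\right) = 47 \left(\left(-20 - \sqrt{11}\right) - 17\right) = 47 \left(-37 - \sqrt{11}\right) = -1739 - 47 \sqrt{11}$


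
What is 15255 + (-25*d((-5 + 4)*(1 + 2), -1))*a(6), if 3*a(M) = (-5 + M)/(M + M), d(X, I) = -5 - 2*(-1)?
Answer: 183085/12 ≈ 15257.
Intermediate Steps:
d(X, I) = -3 (d(X, I) = -5 + 2 = -3)
a(M) = (-5 + M)/(6*M) (a(M) = ((-5 + M)/(M + M))/3 = ((-5 + M)/((2*M)))/3 = ((-5 + M)*(1/(2*M)))/3 = ((-5 + M)/(2*M))/3 = (-5 + M)/(6*M))
15255 + (-25*d((-5 + 4)*(1 + 2), -1))*a(6) = 15255 + (-25*(-3))*((⅙)*(-5 + 6)/6) = 15255 + 75*((⅙)*(⅙)*1) = 15255 + 75*(1/36) = 15255 + 25/12 = 183085/12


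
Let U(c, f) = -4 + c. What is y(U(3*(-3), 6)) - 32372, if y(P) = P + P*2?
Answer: -32411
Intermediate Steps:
y(P) = 3*P (y(P) = P + 2*P = 3*P)
y(U(3*(-3), 6)) - 32372 = 3*(-4 + 3*(-3)) - 32372 = 3*(-4 - 9) - 32372 = 3*(-13) - 32372 = -39 - 32372 = -32411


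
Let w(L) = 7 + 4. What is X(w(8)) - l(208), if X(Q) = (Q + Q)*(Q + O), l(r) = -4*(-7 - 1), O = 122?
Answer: 2894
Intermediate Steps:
w(L) = 11
l(r) = 32 (l(r) = -4*(-8) = 32)
X(Q) = 2*Q*(122 + Q) (X(Q) = (Q + Q)*(Q + 122) = (2*Q)*(122 + Q) = 2*Q*(122 + Q))
X(w(8)) - l(208) = 2*11*(122 + 11) - 1*32 = 2*11*133 - 32 = 2926 - 32 = 2894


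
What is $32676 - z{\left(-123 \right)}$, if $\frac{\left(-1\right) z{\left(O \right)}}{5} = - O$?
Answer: $33291$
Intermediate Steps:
$z{\left(O \right)} = 5 O$ ($z{\left(O \right)} = - 5 \left(- O\right) = 5 O$)
$32676 - z{\left(-123 \right)} = 32676 - 5 \left(-123\right) = 32676 - -615 = 32676 + 615 = 33291$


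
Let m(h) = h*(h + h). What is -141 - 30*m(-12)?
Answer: -8781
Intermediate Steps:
m(h) = 2*h² (m(h) = h*(2*h) = 2*h²)
-141 - 30*m(-12) = -141 - 60*(-12)² = -141 - 60*144 = -141 - 30*288 = -141 - 8640 = -8781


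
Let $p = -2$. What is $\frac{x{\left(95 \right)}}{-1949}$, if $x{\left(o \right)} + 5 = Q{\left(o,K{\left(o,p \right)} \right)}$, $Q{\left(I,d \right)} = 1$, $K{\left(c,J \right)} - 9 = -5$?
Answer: $\frac{4}{1949} \approx 0.0020523$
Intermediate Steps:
$K{\left(c,J \right)} = 4$ ($K{\left(c,J \right)} = 9 - 5 = 4$)
$x{\left(o \right)} = -4$ ($x{\left(o \right)} = -5 + 1 = -4$)
$\frac{x{\left(95 \right)}}{-1949} = - \frac{4}{-1949} = \left(-4\right) \left(- \frac{1}{1949}\right) = \frac{4}{1949}$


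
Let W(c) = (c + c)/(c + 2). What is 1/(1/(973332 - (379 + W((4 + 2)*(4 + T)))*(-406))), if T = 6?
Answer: 34967746/31 ≈ 1.1280e+6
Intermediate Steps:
W(c) = 2*c/(2 + c) (W(c) = (2*c)/(2 + c) = 2*c/(2 + c))
1/(1/(973332 - (379 + W((4 + 2)*(4 + T)))*(-406))) = 1/(1/(973332 - (379 + 2*((4 + 2)*(4 + 6))/(2 + (4 + 2)*(4 + 6)))*(-406))) = 1/(1/(973332 - (379 + 2*(6*10)/(2 + 6*10))*(-406))) = 1/(1/(973332 - (379 + 2*60/(2 + 60))*(-406))) = 1/(1/(973332 - (379 + 2*60/62)*(-406))) = 1/(1/(973332 - (379 + 2*60*(1/62))*(-406))) = 1/(1/(973332 - (379 + 60/31)*(-406))) = 1/(1/(973332 - 11809*(-406)/31)) = 1/(1/(973332 - 1*(-4794454/31))) = 1/(1/(973332 + 4794454/31)) = 1/(1/(34967746/31)) = 1/(31/34967746) = 34967746/31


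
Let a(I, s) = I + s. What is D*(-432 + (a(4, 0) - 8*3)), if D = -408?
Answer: 184416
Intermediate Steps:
D*(-432 + (a(4, 0) - 8*3)) = -408*(-432 + ((4 + 0) - 8*3)) = -408*(-432 + (4 - 24)) = -408*(-432 - 20) = -408*(-452) = 184416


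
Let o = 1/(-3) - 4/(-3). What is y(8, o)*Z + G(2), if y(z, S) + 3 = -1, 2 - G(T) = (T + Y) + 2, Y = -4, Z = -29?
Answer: 118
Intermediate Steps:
o = 1 (o = 1*(-1/3) - 4*(-1/3) = -1/3 + 4/3 = 1)
G(T) = 4 - T (G(T) = 2 - ((T - 4) + 2) = 2 - ((-4 + T) + 2) = 2 - (-2 + T) = 2 + (2 - T) = 4 - T)
y(z, S) = -4 (y(z, S) = -3 - 1 = -4)
y(8, o)*Z + G(2) = -4*(-29) + (4 - 1*2) = 116 + (4 - 2) = 116 + 2 = 118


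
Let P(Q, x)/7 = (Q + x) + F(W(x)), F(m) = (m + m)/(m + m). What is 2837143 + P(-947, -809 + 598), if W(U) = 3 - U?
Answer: 2829044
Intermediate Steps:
F(m) = 1 (F(m) = (2*m)/((2*m)) = (2*m)*(1/(2*m)) = 1)
P(Q, x) = 7 + 7*Q + 7*x (P(Q, x) = 7*((Q + x) + 1) = 7*(1 + Q + x) = 7 + 7*Q + 7*x)
2837143 + P(-947, -809 + 598) = 2837143 + (7 + 7*(-947) + 7*(-809 + 598)) = 2837143 + (7 - 6629 + 7*(-211)) = 2837143 + (7 - 6629 - 1477) = 2837143 - 8099 = 2829044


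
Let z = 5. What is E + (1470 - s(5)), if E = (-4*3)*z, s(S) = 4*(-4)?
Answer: 1426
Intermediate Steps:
s(S) = -16
E = -60 (E = -4*3*5 = -12*5 = -60)
E + (1470 - s(5)) = -60 + (1470 - 1*(-16)) = -60 + (1470 + 16) = -60 + 1486 = 1426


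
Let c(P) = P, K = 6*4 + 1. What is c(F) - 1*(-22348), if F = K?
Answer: 22373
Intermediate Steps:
K = 25 (K = 24 + 1 = 25)
F = 25
c(F) - 1*(-22348) = 25 - 1*(-22348) = 25 + 22348 = 22373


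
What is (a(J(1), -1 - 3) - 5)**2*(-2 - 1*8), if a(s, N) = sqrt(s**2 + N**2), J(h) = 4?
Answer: -570 + 400*sqrt(2) ≈ -4.3146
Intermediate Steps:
a(s, N) = sqrt(N**2 + s**2)
(a(J(1), -1 - 3) - 5)**2*(-2 - 1*8) = (sqrt((-1 - 3)**2 + 4**2) - 5)**2*(-2 - 1*8) = (sqrt((-4)**2 + 16) - 5)**2*(-2 - 8) = (sqrt(16 + 16) - 5)**2*(-10) = (sqrt(32) - 5)**2*(-10) = (4*sqrt(2) - 5)**2*(-10) = (-5 + 4*sqrt(2))**2*(-10) = -10*(-5 + 4*sqrt(2))**2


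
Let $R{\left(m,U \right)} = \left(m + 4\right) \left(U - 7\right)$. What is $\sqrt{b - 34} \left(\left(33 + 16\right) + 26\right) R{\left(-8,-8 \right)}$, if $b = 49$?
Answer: $4500 \sqrt{15} \approx 17428.0$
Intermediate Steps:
$R{\left(m,U \right)} = \left(-7 + U\right) \left(4 + m\right)$ ($R{\left(m,U \right)} = \left(4 + m\right) \left(-7 + U\right) = \left(-7 + U\right) \left(4 + m\right)$)
$\sqrt{b - 34} \left(\left(33 + 16\right) + 26\right) R{\left(-8,-8 \right)} = \sqrt{49 - 34} \left(\left(33 + 16\right) + 26\right) \left(-28 - -56 + 4 \left(-8\right) - -64\right) = \sqrt{15} \left(49 + 26\right) \left(-28 + 56 - 32 + 64\right) = \sqrt{15} \cdot 75 \cdot 60 = 75 \sqrt{15} \cdot 60 = 4500 \sqrt{15}$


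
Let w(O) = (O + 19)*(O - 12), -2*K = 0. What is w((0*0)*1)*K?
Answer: 0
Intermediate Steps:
K = 0 (K = -½*0 = 0)
w(O) = (-12 + O)*(19 + O) (w(O) = (19 + O)*(-12 + O) = (-12 + O)*(19 + O))
w((0*0)*1)*K = (-228 + ((0*0)*1)² + 7*((0*0)*1))*0 = (-228 + (0*1)² + 7*(0*1))*0 = (-228 + 0² + 7*0)*0 = (-228 + 0 + 0)*0 = -228*0 = 0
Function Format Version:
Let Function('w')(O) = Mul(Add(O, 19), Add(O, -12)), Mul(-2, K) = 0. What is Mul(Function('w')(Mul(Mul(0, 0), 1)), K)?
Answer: 0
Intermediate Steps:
K = 0 (K = Mul(Rational(-1, 2), 0) = 0)
Function('w')(O) = Mul(Add(-12, O), Add(19, O)) (Function('w')(O) = Mul(Add(19, O), Add(-12, O)) = Mul(Add(-12, O), Add(19, O)))
Mul(Function('w')(Mul(Mul(0, 0), 1)), K) = Mul(Add(-228, Pow(Mul(Mul(0, 0), 1), 2), Mul(7, Mul(Mul(0, 0), 1))), 0) = Mul(Add(-228, Pow(Mul(0, 1), 2), Mul(7, Mul(0, 1))), 0) = Mul(Add(-228, Pow(0, 2), Mul(7, 0)), 0) = Mul(Add(-228, 0, 0), 0) = Mul(-228, 0) = 0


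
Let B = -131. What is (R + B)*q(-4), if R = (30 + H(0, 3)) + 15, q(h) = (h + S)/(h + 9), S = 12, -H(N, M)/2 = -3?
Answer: -128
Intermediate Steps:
H(N, M) = 6 (H(N, M) = -2*(-3) = 6)
q(h) = (12 + h)/(9 + h) (q(h) = (h + 12)/(h + 9) = (12 + h)/(9 + h))
R = 51 (R = (30 + 6) + 15 = 36 + 15 = 51)
(R + B)*q(-4) = (51 - 131)*((12 - 4)/(9 - 4)) = -80*8/5 = -128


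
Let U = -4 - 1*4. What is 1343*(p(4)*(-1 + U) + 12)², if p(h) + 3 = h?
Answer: 12087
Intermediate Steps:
p(h) = -3 + h
U = -8 (U = -4 - 4 = -8)
1343*(p(4)*(-1 + U) + 12)² = 1343*((-3 + 4)*(-1 - 8) + 12)² = 1343*(1*(-9) + 12)² = 1343*(-9 + 12)² = 1343*3² = 1343*9 = 12087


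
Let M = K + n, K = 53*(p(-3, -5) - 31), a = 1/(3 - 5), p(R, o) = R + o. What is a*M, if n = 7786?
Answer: -5719/2 ≈ -2859.5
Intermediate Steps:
a = -½ (a = 1/(-2) = -½ ≈ -0.50000)
K = -2067 (K = 53*((-3 - 5) - 31) = 53*(-8 - 31) = 53*(-39) = -2067)
M = 5719 (M = -2067 + 7786 = 5719)
a*M = -½*5719 = -5719/2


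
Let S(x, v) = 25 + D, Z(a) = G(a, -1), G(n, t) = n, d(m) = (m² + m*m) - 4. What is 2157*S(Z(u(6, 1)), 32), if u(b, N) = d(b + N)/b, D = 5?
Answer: 64710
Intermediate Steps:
d(m) = -4 + 2*m² (d(m) = (m² + m²) - 4 = 2*m² - 4 = -4 + 2*m²)
u(b, N) = (-4 + 2*(N + b)²)/b (u(b, N) = (-4 + 2*(b + N)²)/b = (-4 + 2*(N + b)²)/b)
Z(a) = a
S(x, v) = 30 (S(x, v) = 25 + 5 = 30)
2157*S(Z(u(6, 1)), 32) = 2157*30 = 64710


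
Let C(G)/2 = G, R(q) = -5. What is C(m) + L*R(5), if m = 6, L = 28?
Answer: -128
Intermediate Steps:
C(G) = 2*G
C(m) + L*R(5) = 2*6 + 28*(-5) = 12 - 140 = -128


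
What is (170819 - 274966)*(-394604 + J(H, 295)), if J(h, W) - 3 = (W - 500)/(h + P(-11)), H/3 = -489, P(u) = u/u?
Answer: 60247462818567/1466 ≈ 4.1097e+10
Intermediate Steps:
P(u) = 1
H = -1467 (H = 3*(-489) = -1467)
J(h, W) = 3 + (-500 + W)/(1 + h) (J(h, W) = 3 + (W - 500)/(h + 1) = 3 + (-500 + W)/(1 + h))
(170819 - 274966)*(-394604 + J(H, 295)) = (170819 - 274966)*(-394604 + (-497 + 295 + 3*(-1467))/(1 - 1467)) = -104147*(-394604 + (-497 + 295 - 4401)/(-1466)) = -104147*(-394604 - 1/1466*(-4603)) = -104147*(-394604 + 4603/1466) = -104147*(-578484861/1466) = 60247462818567/1466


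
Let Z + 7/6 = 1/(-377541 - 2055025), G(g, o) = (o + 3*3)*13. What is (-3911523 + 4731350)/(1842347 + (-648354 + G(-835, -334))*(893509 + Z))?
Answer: -2991424929123/2127580383899181668 ≈ -1.4060e-6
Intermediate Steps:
G(g, o) = 117 + 13*o (G(g, o) = (o + 9)*13 = (9 + o)*13 = 117 + 13*o)
Z = -4256992/3648849 (Z = -7/6 + 1/(-377541 - 2055025) = -7/6 + 1/(-2432566) = -7/6 - 1/2432566 = -4256992/3648849 ≈ -1.1667)
(-3911523 + 4731350)/(1842347 + (-648354 + G(-835, -334))*(893509 + Z)) = (-3911523 + 4731350)/(1842347 + (-648354 + (117 + 13*(-334)))*(893509 - 4256992/3648849)) = 819827/(1842347 + (-648354 + (117 - 4342))*(3260275164149/3648849)) = 819827/(1842347 + (-648354 - 4225)*(3260275164149/3648849)) = 819827/(1842347 - 652579*3260275164149/3648849) = 819827/(1842347 - 2127587106345190271/3648849) = 819827/(-2127580383899181668/3648849) = 819827*(-3648849/2127580383899181668) = -2991424929123/2127580383899181668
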